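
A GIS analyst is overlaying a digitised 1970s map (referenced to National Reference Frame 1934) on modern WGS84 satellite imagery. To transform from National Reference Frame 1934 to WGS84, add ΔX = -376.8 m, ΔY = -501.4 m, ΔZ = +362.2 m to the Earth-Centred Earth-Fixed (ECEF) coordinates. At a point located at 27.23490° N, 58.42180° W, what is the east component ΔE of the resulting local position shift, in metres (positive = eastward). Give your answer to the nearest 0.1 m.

At φ = 27.23490°, λ = -58.42180°: sin φ = 0.457640, cos φ = 0.889138, sin λ = -0.851926, cos λ = 0.523662.
ΔE = −sin λ·ΔX + cos λ·ΔY = −(-0.851926)·(-376.8) + (0.523662)·(-501.4) = -583.57 m.

ΔE = -583.6 m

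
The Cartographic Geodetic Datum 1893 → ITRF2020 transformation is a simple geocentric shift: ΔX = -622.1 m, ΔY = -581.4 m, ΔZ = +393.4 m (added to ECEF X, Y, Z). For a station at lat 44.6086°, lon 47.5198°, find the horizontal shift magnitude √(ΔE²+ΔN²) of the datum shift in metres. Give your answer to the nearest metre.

The local east axis at (φ, λ) is (−sin λ, cos λ, 0), so ΔE = −sin(47.5198°)·(-622.1) + cos(47.5198°)·(-581.4) = 66.17 m.
The local north axis is (−sin φ cos λ, −sin φ sin λ, cos φ), giving ΔN = 295.038 + 301.121 + 280.070 = 876.23 m.
Horizontal magnitude = √(ΔE² + ΔN²) = √(66.17² + 876.23²) = 878.72 m.

879 m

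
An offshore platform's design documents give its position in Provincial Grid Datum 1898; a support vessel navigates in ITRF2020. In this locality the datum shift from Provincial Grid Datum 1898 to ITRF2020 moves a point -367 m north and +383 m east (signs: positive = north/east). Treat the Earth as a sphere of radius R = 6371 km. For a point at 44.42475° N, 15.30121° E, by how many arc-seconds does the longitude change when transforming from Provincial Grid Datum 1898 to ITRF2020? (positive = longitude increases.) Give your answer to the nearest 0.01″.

At latitude 44.42475°, cos φ = 0.714170.
One radian of longitude at latitude φ spans R cos φ, so Δλ = ΔE / (R cos φ) = 383.0 / (6371000 × 0.714170) = 8.4176e-05 rad = 17.363″.

Δλ = 17.36″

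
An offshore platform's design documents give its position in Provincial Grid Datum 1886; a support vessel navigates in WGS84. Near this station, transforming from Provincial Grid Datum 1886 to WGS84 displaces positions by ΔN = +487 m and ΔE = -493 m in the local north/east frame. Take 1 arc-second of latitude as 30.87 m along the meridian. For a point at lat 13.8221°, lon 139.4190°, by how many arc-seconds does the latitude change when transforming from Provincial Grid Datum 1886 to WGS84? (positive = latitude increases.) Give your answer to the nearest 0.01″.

1″ of latitude = 30.87 m, so Δφ = 487.0 / 30.87 = 15.776″.

Δφ = 15.78″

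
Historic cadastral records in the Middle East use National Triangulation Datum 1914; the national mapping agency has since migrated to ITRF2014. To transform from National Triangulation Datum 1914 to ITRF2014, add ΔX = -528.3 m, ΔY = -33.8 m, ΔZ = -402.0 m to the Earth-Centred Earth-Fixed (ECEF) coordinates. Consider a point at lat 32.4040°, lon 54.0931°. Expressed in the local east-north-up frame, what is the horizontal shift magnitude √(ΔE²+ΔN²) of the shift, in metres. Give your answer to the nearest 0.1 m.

The local east axis at (φ, λ) is (−sin λ, cos λ, 0), so ΔE = −sin(54.0931°)·(-528.3) + cos(54.0931°)·(-33.8) = 408.09 m.
The local north axis is (−sin φ cos λ, −sin φ sin λ, cos φ), giving ΔN = 166.035 + 14.671 − 339.405 = -158.70 m.
Horizontal magnitude = √(ΔE² + ΔN²) = √(408.09² + (-158.70)²) = 437.86 m.

437.9 m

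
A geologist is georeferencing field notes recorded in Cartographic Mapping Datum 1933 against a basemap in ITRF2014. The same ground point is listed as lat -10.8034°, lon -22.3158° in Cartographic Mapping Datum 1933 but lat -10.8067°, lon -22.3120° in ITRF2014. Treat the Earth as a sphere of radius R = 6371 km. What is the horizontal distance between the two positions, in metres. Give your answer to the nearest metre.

Δφ = -10.8067° − -10.8034° = -0.0033°; Δλ = -22.3120° − -22.3158° = +0.0038°.
1° along a meridian = πR/180 = 111195 m.
ΔN = Δφ × 111195 = -366.9 m; ΔE = Δλ × 111195 × cos(-10.8034°) = +0.0038 × 111195 × 0.982276 = 415.1 m.
Distance = √(ΔE² + ΔN²) = √(415.1² + (-366.9)²) = 554.0 m.

554 m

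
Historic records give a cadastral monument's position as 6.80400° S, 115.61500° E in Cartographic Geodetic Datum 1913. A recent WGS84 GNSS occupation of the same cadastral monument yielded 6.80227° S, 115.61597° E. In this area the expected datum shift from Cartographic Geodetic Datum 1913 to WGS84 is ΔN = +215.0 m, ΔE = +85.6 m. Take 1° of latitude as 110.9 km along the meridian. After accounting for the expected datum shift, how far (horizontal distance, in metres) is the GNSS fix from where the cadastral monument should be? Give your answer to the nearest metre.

31 m

Observed coordinate differences: Δφ = +0.00173°, Δλ = +0.00097°.
Converting to metres (1° lat = 110900 m, cos φ = 0.992957): observed ΔN = 191.9 m, observed ΔE = 106.8 m.
Subtracting the expected shift leaves a residual of 191.9 − (215.0) = -23.1 m north and 106.8 − (85.6) = 21.2 m east.
Residual distance = √((-23.1)² + 21.2²) = 31.4 m.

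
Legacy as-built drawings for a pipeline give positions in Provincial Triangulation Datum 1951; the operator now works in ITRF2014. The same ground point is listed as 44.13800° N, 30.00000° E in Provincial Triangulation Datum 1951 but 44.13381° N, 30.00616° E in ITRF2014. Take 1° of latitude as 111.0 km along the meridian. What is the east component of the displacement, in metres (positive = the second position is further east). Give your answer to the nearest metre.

Δφ = 44.13381° − 44.13800° = -0.00419°; Δλ = 30.00616° − 30.00000° = +0.00616°.
ΔN = Δφ × 111000 = -465.1 m; ΔE = Δλ × 111000 × cos(44.13800°) = +0.00616 × 111000 × 0.717665 = 490.7 m.

ΔE = 491 m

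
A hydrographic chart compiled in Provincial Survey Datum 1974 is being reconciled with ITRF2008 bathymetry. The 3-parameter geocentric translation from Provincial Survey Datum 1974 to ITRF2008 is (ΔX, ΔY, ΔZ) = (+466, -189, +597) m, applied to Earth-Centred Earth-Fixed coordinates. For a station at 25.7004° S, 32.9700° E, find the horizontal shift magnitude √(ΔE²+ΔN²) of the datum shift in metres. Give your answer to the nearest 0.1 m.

At φ = -25.7004°, λ = 32.9700°: sin φ = -0.433665, cos φ = 0.901074, sin λ = 0.544200, cos λ = 0.838956.
ΔE = −sin λ·ΔX + cos λ·ΔY = −(0.544200)·(466) + (0.838956)·(-189) = -412.16 m.
ΔN = −sin φ cos λ·ΔX − sin φ sin λ·ΔY + cos φ·ΔZ = −(-0.433665)(0.838956)(466) − (-0.433665)(0.544200)(-189) + (0.901074)(597) = 662.88 m.
Horizontal magnitude = √(ΔE² + ΔN²) = √((-412.16)² + 662.88²) = 780.57 m.

780.6 m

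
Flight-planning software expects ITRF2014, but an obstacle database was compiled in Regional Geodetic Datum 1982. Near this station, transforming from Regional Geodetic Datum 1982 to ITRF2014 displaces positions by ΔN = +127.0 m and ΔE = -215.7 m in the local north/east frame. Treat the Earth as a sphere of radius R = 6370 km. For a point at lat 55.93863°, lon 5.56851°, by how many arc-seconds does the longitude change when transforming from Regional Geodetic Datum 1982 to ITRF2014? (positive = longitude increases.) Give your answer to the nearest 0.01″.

At latitude 55.93863°, cos φ = 0.560081.
One radian of longitude at latitude φ spans R cos φ, so Δλ = ΔE / (R cos φ) = -215.7 / (6370000 × 0.560081) = -6.0459e-05 rad = -12.471″.

Δλ = -12.47″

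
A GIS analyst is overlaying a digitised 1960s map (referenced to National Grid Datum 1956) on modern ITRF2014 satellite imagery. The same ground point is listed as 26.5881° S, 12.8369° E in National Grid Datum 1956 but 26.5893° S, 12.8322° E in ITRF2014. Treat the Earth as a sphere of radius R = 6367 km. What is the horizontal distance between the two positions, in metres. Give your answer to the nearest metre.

486 m

Δφ = -26.5893° − -26.5881° = -0.0012°; Δλ = 12.8322° − 12.8369° = -0.0047°.
1° along a meridian = πR/180 = 111125 m.
ΔN = Δφ × 111125 = -133.4 m; ΔE = Δλ × 111125 × cos(-26.5881°) = -0.0047 × 111125 × 0.894247 = -467.1 m.
Distance = √(ΔE² + ΔN²) = √((-467.1)² + (-133.4)²) = 485.7 m.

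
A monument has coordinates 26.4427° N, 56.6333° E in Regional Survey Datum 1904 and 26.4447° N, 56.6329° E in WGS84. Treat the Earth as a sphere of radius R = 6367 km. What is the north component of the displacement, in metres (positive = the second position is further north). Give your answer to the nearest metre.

Δφ = 26.4447° − 26.4427° = +0.0020°; Δλ = 56.6329° − 56.6333° = -0.0004°.
1° along a meridian = πR/180 = 111125 m.
ΔN = Δφ × 111125 = 222.3 m; ΔE = Δλ × 111125 × cos(26.4427°) = -0.0004 × 111125 × 0.895380 = -39.8 m.

ΔN = 222 m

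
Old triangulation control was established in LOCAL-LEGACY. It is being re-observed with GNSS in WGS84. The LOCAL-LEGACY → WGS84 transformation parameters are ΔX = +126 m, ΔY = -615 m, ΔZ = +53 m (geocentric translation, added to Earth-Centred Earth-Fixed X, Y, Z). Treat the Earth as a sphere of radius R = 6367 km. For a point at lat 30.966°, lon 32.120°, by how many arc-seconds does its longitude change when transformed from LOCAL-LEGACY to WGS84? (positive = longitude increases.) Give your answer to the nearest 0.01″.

Δλ = -22.21″

sin φ = 0.514529, cos φ = 0.857473, sin λ = 0.531694, cos λ = 0.846936.
East component: ΔE = −sin λ·ΔX + cos λ·ΔY = −(0.531694)(126) + (0.846936)(-615) = -587.86 m.
1° of latitude spans πR/180 = 111125 m; at latitude φ, 1° of longitude spans that × cos φ = 95286.8 m, so Δλ = -587.86 / 95286.8 × 3600 = -22.210″.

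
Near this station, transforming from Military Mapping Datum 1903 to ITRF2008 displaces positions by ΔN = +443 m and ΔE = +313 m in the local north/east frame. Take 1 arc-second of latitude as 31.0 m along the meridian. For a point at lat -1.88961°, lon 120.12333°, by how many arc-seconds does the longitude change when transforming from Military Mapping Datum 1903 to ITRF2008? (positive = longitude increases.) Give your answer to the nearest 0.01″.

At latitude -1.88961°, cos φ = 0.999456.
1″ of longitude at this latitude = 31.00 × cos φ = 30.9831 m, so Δλ = 313.0 / 30.9831 = 10.102″.

Δλ = 10.10″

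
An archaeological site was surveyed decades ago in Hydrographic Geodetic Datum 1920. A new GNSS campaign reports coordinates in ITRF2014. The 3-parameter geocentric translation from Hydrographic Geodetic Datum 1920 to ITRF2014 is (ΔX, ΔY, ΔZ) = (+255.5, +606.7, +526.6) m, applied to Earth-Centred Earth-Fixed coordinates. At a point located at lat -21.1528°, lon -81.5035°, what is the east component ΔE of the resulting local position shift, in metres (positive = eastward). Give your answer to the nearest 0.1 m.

The local east axis at (φ, λ) is (−sin λ, cos λ, 0), so ΔE = −sin(-81.5035°)·255.5 + cos(-81.5035°)·606.7 = 342.34 m.

ΔE = 342.3 m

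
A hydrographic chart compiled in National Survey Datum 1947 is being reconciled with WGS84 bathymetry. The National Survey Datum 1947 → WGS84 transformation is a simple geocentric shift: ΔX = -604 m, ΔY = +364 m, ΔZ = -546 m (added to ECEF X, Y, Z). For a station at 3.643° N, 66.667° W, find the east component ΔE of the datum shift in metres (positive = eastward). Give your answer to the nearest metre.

At φ = 3.643°, λ = -66.667°: sin φ = 0.063540, cos φ = 0.997979, sin λ = -0.918218, cos λ = 0.396074.
ΔE = −sin λ·ΔX + cos λ·ΔY = −(-0.918218)·(-604) + (0.396074)·(364) = -410.43 m.

ΔE = -410 m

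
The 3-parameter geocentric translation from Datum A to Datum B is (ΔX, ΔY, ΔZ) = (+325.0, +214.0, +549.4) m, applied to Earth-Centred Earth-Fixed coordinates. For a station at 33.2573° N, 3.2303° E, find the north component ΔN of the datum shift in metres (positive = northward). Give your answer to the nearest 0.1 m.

ΔN = 274.9 m

At φ = 33.2573°, λ = 3.2303°: sin φ = 0.548400, cos φ = 0.836216, sin λ = 0.056350, cos λ = 0.998411.
ΔN = −sin φ cos λ·ΔX − sin φ sin λ·ΔY + cos φ·ΔZ = −(0.548400)(0.998411)(325.0) − (0.548400)(0.056350)(214.0) + (0.836216)(549.4) = 274.86 m.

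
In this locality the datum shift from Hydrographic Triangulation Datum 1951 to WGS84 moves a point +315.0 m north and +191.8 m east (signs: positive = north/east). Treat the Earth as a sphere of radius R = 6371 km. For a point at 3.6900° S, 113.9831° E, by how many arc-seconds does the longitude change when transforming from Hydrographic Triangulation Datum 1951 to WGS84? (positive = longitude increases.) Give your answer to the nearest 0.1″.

Δλ = 6.2″

At latitude -3.6900°, cos φ = 0.997927.
One radian of longitude at latitude φ spans R cos φ, so Δλ = ΔE / (R cos φ) = 191.8 / (6371000 × 0.997927) = 3.0168e-05 rad = 6.223″.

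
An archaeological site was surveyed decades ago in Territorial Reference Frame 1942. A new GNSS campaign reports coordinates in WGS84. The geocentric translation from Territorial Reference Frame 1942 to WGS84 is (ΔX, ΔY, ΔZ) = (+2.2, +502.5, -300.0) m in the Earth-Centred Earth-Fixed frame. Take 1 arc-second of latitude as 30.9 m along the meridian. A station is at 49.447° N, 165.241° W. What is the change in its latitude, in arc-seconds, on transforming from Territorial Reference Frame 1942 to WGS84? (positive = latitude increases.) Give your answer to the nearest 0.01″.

Δφ = -3.11″

sin φ = 0.759805, cos φ = 0.650151, sin λ = -0.254754, cos λ = -0.967006.
North component: ΔN = −sin φ cos λ·ΔX − sin φ sin λ·ΔY + cos φ·ΔZ = −(0.759805)(-0.967006)(2.2) − (0.759805)(-0.254754)(502.5) + (0.650151)(-300.0) = -96.16 m.
1° of latitude spans 3600 × 30.90 = 111240 m, so Δφ = -96.16 / 111240 × 3600 = -3.112″.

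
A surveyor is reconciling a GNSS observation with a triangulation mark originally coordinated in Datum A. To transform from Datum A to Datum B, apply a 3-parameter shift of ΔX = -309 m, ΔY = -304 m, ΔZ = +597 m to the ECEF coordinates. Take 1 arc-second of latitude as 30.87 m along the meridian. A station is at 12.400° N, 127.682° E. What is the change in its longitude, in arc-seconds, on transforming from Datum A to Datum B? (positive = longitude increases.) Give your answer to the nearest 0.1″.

Δλ = 14.3″

sin φ = 0.214735, cos φ = 0.976672, sin λ = 0.791416, cos λ = -0.611278.
East component: ΔE = −sin λ·ΔX + cos λ·ΔY = −(0.791416)(-309) + (-0.611278)(-304) = 430.38 m.
1° of latitude spans 3600 × 30.87 = 111132 m; at latitude φ, 1° of longitude spans that × cos φ = 108539.5 m, so Δλ = 430.38 / 108539.5 × 3600 = 14.275″.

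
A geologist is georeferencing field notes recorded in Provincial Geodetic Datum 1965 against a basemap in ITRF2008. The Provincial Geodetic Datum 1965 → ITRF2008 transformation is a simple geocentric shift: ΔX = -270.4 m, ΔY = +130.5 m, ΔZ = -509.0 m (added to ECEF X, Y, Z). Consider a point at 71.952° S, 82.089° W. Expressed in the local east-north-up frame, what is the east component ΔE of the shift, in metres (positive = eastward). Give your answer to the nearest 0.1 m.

ΔE = -249.9 m

The local east axis at (φ, λ) is (−sin λ, cos λ, 0), so ΔE = −sin(-82.089°)·(-270.4) + cos(-82.089°)·130.5 = -249.87 m.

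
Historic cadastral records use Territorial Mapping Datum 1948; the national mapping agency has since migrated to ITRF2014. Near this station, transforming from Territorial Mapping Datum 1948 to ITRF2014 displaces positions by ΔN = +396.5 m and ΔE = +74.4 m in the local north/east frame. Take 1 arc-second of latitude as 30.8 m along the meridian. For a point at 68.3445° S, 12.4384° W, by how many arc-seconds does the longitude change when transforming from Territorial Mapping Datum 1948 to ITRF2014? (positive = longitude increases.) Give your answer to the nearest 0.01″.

At latitude -68.3445°, cos φ = 0.369025.
1″ of longitude at this latitude = 30.80 × cos φ = 11.3660 m, so Δλ = 74.4 / 11.3660 = 6.546″.

Δλ = 6.55″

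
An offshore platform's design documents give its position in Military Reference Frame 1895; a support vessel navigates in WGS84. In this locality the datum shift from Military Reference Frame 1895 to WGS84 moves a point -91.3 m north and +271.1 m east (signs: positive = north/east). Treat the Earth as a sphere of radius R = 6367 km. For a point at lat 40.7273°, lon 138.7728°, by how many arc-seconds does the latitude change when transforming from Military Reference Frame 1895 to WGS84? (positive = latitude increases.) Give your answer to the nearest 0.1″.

On a sphere of radius R, 1 rad of latitude = R, so Δφ = ΔN / R = -91.3 / 6367000 = -1.4340e-05 rad = -2.958″.

Δφ = -3.0″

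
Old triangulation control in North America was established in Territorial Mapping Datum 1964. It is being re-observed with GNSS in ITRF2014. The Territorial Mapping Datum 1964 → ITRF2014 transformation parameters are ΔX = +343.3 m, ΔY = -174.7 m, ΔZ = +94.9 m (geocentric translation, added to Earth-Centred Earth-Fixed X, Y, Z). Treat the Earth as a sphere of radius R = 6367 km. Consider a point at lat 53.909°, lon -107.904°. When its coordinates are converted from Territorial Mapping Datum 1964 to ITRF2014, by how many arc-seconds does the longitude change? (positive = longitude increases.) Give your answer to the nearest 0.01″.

sin φ = 0.808082, cos φ = 0.589069, sin λ = -0.951573, cos λ = -0.307423.
East component: ΔE = −sin λ·ΔX + cos λ·ΔY = −(-0.951573)(343.3) + (-0.307423)(-174.7) = 380.38 m.
1° of latitude spans πR/180 = 111125 m; at latitude φ, 1° of longitude spans that × cos φ = 65460.4 m, so Δλ = 380.38 / 65460.4 × 3600 = 20.919″.

Δλ = 20.92″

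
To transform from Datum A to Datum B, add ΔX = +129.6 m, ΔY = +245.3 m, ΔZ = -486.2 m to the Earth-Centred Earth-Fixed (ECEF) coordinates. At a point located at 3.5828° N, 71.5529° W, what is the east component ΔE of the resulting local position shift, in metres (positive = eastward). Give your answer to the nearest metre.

ΔE = 201 m

The local east axis at (φ, λ) is (−sin λ, cos λ, 0), so ΔE = −sin(-71.5529°)·129.6 + cos(-71.5529°)·245.3 = 200.56 m.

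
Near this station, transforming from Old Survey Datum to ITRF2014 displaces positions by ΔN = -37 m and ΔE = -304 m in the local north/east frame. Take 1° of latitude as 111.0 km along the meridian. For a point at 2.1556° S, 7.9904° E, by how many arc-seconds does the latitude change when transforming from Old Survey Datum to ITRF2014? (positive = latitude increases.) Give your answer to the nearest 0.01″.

1° of latitude = 111.0 km, so Δφ = -37.0 / 111000 = -0.0003333° = -1.200″.

Δφ = -1.20″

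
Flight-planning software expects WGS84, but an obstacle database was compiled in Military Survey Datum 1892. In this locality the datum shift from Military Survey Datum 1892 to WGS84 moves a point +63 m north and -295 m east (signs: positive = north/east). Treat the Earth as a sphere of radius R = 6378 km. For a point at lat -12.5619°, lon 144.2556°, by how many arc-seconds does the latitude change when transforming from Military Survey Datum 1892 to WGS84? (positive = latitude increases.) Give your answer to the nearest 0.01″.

On a sphere of radius R, 1 rad of latitude = R, so Δφ = ΔN / R = 63.0 / 6378000 = 9.8777e-06 rad = 2.037″.

Δφ = 2.04″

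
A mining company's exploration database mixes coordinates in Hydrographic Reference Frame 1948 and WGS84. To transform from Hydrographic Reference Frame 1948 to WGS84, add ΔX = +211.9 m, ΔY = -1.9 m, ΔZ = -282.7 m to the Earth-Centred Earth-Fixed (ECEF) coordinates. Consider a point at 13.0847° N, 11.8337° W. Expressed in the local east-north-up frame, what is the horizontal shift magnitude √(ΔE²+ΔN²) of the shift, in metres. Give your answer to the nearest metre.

325 m

At φ = 13.0847°, λ = -11.8337°: sin φ = 0.226391, cos φ = 0.974036, sin λ = -0.205072, cos λ = 0.978747.
ΔE = −sin λ·ΔX + cos λ·ΔY = −(-0.205072)·(211.9) + (0.978747)·(-1.9) = 41.60 m.
ΔN = −sin φ cos λ·ΔX − sin φ sin λ·ΔY + cos φ·ΔZ = −(0.226391)(0.978747)(211.9) − (0.226391)(-0.205072)(-1.9) + (0.974036)(-282.7) = -322.40 m.
Horizontal magnitude = √(ΔE² + ΔN²) = √(41.60² + (-322.40)²) = 325.07 m.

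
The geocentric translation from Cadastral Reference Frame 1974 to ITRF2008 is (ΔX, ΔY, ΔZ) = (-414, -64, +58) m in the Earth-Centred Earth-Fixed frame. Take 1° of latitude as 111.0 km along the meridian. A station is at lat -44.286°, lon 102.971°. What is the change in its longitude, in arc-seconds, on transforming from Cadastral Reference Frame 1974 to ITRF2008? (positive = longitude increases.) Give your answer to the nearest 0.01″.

Δλ = 18.93″

sin φ = -0.698240, cos φ = 0.715863, sin λ = 0.974484, cos λ = -0.224458.
East component: ΔE = −sin λ·ΔX + cos λ·ΔY = −(0.974484)(-414) + (-0.224458)(-64) = 417.80 m.
1° of latitude spans 111000 m; at latitude φ, 1° of longitude spans that × cos φ = 79460.8 m, so Δλ = 417.80 / 79460.8 × 3600 = 18.929″.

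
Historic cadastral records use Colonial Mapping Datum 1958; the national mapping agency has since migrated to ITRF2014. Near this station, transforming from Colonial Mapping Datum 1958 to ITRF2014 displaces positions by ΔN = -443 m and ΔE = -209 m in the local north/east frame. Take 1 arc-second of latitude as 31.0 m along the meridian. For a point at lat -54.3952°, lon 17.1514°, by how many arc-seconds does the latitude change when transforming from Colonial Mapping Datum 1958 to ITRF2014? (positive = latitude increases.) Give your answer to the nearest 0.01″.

1″ of latitude = 31.00 m, so Δφ = -443.0 / 31.00 = -14.290″.

Δφ = -14.29″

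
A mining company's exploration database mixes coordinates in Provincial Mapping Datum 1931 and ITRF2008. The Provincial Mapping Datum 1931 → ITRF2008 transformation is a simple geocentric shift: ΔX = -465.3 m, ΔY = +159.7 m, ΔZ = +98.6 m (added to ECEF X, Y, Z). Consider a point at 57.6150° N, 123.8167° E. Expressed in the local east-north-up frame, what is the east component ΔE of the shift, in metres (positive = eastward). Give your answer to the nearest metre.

ΔE = 298 m

The local east axis at (φ, λ) is (−sin λ, cos λ, 0), so ΔE = −sin(123.8167°)·(-465.3) + cos(123.8167°)·159.7 = 297.70 m.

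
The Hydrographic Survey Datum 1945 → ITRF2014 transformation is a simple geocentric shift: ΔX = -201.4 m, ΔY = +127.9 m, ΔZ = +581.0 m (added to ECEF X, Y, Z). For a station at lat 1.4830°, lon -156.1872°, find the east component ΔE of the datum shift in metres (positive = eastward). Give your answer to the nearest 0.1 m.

The local east axis at (φ, λ) is (−sin λ, cos λ, 0), so ΔE = −sin(-156.1872°)·(-201.4) + cos(-156.1872°)·127.9 = -198.33 m.

ΔE = -198.3 m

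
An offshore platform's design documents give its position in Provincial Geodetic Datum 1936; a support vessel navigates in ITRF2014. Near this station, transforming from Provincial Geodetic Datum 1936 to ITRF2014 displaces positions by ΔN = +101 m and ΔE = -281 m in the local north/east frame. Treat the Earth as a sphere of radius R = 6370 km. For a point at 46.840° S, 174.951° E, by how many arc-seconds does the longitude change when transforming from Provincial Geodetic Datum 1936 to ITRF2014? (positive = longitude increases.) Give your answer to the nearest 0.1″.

At latitude -46.840°, cos φ = 0.684038.
One radian of longitude at latitude φ spans R cos φ, so Δλ = ΔE / (R cos φ) = -281.0 / (6370000 × 0.684038) = -6.4489e-05 rad = -13.302″.

Δλ = -13.3″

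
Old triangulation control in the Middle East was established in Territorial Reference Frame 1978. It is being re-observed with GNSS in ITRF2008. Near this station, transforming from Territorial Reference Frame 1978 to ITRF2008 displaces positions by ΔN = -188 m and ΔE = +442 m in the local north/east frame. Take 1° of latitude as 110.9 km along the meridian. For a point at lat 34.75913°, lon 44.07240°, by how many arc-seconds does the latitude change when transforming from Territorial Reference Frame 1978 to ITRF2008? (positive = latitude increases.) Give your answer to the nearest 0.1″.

Δφ = -6.1″

1° of latitude = 110.9 km, so Δφ = -188.0 / 110900 = -0.0016952° = -6.103″.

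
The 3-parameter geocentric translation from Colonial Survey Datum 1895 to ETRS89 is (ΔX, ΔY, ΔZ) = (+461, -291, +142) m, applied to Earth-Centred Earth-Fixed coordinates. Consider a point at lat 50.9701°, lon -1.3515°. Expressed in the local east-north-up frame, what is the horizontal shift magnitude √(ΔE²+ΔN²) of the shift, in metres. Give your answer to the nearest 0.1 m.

391.7 m

The local east axis at (φ, λ) is (−sin λ, cos λ, 0), so ΔE = −sin(-1.3515°)·461 + cos(-1.3515°)·(-291) = -280.05 m.
The local north axis is (−sin φ cos λ, −sin φ sin λ, cos φ), giving ΔN = -358.013 − 5.332 + 89.421 = -273.92 m.
Horizontal magnitude = √(ΔE² + ΔN²) = √((-280.05)² + (-273.92)²) = 391.74 m.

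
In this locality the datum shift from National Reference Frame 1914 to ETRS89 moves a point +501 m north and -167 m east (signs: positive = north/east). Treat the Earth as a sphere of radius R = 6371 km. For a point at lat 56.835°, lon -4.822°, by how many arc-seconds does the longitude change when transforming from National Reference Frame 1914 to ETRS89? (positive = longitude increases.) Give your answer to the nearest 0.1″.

At latitude 56.835°, cos φ = 0.547052.
One radian of longitude at latitude φ spans R cos φ, so Δλ = ΔE / (R cos φ) = -167.0 / (6371000 × 0.547052) = -4.7916e-05 rad = -9.883″.

Δλ = -9.9″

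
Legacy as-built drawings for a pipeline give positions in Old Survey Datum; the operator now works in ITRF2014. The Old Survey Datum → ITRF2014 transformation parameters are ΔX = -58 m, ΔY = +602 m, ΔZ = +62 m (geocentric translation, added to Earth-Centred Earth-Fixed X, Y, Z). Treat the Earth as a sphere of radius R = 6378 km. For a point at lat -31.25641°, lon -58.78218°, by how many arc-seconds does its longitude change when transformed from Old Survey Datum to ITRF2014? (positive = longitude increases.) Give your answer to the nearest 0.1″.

sin φ = -0.518869, cos φ = 0.854854, sin λ = -0.855203, cos λ = 0.518293.
East component: ΔE = −sin λ·ΔX + cos λ·ΔY = −(-0.855203)(-58) + (0.518293)(602) = 262.41 m.
1° of latitude spans πR/180 = 111317 m; at latitude φ, 1° of longitude spans that × cos φ = 95159.8 m, so Δλ = 262.41 / 95159.8 × 3600 = 9.927″.

Δλ = 9.9″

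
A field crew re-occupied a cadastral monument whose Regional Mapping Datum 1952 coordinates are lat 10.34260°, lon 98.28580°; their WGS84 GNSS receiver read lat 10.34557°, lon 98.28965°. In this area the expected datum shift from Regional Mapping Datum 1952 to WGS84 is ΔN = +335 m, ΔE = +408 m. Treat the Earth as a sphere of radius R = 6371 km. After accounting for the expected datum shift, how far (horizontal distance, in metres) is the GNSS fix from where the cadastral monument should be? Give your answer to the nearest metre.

14 m

Observed coordinate differences: Δφ = +0.00297°, Δλ = +0.00385°.
Converting to metres (1° lat = 111195 m, cos φ = 0.983752): observed ΔN = 330.2 m, observed ΔE = 421.1 m.
Subtracting the expected shift leaves a residual of 330.2 − (335) = -4.8 m north and 421.1 − (408) = 13.1 m east.
Residual distance = √((-4.8)² + 13.1²) = 14.0 m.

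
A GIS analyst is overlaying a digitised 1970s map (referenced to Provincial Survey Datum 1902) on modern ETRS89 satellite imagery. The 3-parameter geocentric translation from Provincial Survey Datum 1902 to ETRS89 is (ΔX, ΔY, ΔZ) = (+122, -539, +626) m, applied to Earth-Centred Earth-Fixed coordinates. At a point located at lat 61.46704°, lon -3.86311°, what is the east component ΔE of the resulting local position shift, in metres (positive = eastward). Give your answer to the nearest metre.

ΔE = -530 m

The local east axis at (φ, λ) is (−sin λ, cos λ, 0), so ΔE = −sin(-3.86311°)·122 + cos(-3.86311°)·(-539) = -529.56 m.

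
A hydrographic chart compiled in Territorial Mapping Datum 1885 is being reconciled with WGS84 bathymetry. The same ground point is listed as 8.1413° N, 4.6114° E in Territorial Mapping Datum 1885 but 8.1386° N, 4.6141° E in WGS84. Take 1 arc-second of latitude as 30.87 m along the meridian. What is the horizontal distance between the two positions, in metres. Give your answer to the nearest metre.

Δφ = 8.1386° − 8.1413° = -0.0027°; Δλ = 4.6141° − 4.6114° = +0.0027°.
1° of latitude = 3600 × 30.87 = 111132 m.
ΔN = Δφ × 111132 = -300.1 m; ΔE = Δλ × 111132 × cos(8.1413°) = +0.0027 × 111132 × 0.989922 = 297.0 m.
Distance = √(ΔE² + ΔN²) = √(297.0² + (-300.1)²) = 422.2 m.

422 m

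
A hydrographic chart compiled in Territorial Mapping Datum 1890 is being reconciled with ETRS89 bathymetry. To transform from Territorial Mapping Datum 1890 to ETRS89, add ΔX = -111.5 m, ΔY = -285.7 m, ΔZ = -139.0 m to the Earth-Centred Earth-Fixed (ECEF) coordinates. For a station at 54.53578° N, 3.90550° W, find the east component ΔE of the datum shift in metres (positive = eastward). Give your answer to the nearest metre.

At φ = 54.53578°, λ = -3.90550°: sin φ = 0.814478, cos φ = 0.580194, sin λ = -0.068111, cos λ = 0.997678.
ΔE = −sin λ·ΔX + cos λ·ΔY = −(-0.068111)·(-111.5) + (0.997678)·(-285.7) = -292.63 m.

ΔE = -293 m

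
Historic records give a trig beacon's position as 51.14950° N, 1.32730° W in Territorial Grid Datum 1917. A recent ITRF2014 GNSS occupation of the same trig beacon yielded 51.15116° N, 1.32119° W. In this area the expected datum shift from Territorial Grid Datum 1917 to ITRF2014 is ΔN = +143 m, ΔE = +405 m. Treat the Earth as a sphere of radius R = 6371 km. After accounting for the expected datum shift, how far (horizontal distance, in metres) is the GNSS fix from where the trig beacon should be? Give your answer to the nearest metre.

Observed coordinate differences: Δφ = +0.00166°, Δλ = +0.00611°.
Converting to metres (1° lat = 111195 m, cos φ = 0.627290): observed ΔN = 184.6 m, observed ΔE = 426.2 m.
Subtracting the expected shift leaves a residual of 184.6 − (143) = 41.6 m north and 426.2 − (405) = 21.2 m east.
Residual distance = √(41.6² + 21.2²) = 46.7 m.

47 m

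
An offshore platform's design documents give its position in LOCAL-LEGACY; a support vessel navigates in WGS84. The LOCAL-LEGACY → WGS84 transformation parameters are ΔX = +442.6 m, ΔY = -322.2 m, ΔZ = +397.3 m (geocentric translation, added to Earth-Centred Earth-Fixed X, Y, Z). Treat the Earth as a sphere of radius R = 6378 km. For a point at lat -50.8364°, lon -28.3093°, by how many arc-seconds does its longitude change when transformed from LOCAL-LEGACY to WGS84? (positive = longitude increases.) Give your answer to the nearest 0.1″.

sin φ = -0.775346, cos φ = 0.631537, sin λ = -0.474231, cos λ = 0.880400.
East component: ΔE = −sin λ·ΔX + cos λ·ΔY = −(-0.474231)(442.6) + (0.880400)(-322.2) = -73.77 m.
1° of latitude spans πR/180 = 111317 m; at latitude φ, 1° of longitude spans that × cos φ = 70300.9 m, so Δλ = -73.77 / 70300.9 × 3600 = -3.778″.

Δλ = -3.8″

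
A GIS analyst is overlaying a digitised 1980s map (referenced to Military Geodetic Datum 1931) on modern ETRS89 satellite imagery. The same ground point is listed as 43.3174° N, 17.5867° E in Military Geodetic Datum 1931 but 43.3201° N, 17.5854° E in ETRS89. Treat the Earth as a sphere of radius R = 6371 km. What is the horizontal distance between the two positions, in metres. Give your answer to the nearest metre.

Δφ = 43.3201° − 43.3174° = +0.0027°; Δλ = 17.5854° − 17.5867° = -0.0013°.
1° along a meridian = πR/180 = 111195 m.
ΔN = Δφ × 111195 = 300.2 m; ΔE = Δλ × 111195 × cos(43.3174°) = -0.0013 × 111195 × 0.727564 = -105.2 m.
Distance = √(ΔE² + ΔN²) = √((-105.2)² + 300.2²) = 318.1 m.

318 m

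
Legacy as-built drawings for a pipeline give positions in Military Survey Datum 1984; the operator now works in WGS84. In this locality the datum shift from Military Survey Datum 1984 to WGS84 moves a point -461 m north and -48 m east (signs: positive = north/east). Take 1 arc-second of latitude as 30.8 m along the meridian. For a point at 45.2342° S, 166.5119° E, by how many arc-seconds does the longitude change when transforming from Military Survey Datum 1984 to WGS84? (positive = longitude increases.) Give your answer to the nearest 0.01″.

At latitude -45.2342°, cos φ = 0.704211.
1″ of longitude at this latitude = 30.80 × cos φ = 21.6897 m, so Δλ = -48.0 / 21.6897 = -2.213″.

Δλ = -2.21″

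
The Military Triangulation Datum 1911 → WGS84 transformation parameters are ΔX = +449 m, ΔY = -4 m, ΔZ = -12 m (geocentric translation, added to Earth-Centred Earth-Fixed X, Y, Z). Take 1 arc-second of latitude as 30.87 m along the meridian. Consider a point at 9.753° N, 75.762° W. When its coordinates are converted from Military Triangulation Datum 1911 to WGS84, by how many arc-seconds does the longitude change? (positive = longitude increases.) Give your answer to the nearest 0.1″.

Δλ = 14.3″

sin φ = 0.169401, cos φ = 0.985547, sin λ = -0.969282, cos λ = 0.245950.
East component: ΔE = −sin λ·ΔX + cos λ·ΔY = −(-0.969282)(449) + (0.245950)(-4) = 434.22 m.
1° of latitude spans 3600 × 30.87 = 111132 m; at latitude φ, 1° of longitude spans that × cos φ = 109525.8 m, so Δλ = 434.22 / 109525.8 × 3600 = 14.272″.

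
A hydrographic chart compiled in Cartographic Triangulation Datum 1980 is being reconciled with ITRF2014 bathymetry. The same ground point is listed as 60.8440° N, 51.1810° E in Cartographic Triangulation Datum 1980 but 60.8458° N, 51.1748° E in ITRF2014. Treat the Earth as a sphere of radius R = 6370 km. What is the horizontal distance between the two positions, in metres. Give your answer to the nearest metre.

Δφ = 60.8458° − 60.8440° = +0.0018°; Δλ = 51.1748° − 51.1810° = -0.0062°.
1° along a meridian = πR/180 = 111177 m.
ΔN = Δφ × 111177 = 200.1 m; ΔE = Δλ × 111177 × cos(60.8440°) = -0.0062 × 111177 × 0.487189 = -335.8 m.
Distance = √(ΔE² + ΔN²) = √((-335.8)² + 200.1²) = 390.9 m.

391 m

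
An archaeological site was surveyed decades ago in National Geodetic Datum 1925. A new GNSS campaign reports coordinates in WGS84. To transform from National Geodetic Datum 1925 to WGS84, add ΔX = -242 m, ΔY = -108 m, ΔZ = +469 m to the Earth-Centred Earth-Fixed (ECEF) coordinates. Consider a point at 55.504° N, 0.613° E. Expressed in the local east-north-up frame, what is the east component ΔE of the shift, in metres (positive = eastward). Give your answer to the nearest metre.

The local east axis at (φ, λ) is (−sin λ, cos λ, 0), so ΔE = −sin(0.613°)·(-242) + cos(0.613°)·(-108) = -105.40 m.

ΔE = -105 m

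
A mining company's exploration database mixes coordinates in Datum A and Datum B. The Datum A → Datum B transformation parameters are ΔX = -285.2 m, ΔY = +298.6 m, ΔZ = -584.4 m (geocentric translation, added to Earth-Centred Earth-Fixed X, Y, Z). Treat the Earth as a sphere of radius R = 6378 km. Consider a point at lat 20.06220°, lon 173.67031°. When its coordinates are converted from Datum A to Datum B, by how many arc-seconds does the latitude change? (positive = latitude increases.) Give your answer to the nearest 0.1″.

Δφ = -21.3″

sin φ = 0.343040, cos φ = 0.939321, sin λ = 0.110249, cos λ = -0.993904.
North component: ΔN = −sin φ cos λ·ΔX − sin φ sin λ·ΔY + cos φ·ΔZ = −(0.343040)(-0.993904)(-285.2) − (0.343040)(0.110249)(298.6) + (0.939321)(-584.4) = -657.47 m.
1° of latitude spans πR/180 = 111317 m, so Δφ = -657.47 / 111317 × 3600 = -21.263″.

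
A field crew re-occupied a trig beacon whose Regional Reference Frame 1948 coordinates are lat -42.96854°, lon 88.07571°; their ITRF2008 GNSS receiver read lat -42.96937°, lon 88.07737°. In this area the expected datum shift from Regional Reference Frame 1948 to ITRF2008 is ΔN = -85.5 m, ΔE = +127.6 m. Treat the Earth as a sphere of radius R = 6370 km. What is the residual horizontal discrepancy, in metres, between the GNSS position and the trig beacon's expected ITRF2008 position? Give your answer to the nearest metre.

Observed coordinate differences: Δφ = -0.00083°, Δλ = +0.00166°.
Converting to metres (1° lat = 111177 m, cos φ = 0.731728): observed ΔN = -92.3 m, observed ΔE = 135.0 m.
Subtracting the expected shift leaves a residual of -92.3 − (-85.5) = -6.8 m north and 135.0 − (127.6) = 7.4 m east.
Residual distance = √((-6.8)² + 7.4²) = 10.1 m.

10 m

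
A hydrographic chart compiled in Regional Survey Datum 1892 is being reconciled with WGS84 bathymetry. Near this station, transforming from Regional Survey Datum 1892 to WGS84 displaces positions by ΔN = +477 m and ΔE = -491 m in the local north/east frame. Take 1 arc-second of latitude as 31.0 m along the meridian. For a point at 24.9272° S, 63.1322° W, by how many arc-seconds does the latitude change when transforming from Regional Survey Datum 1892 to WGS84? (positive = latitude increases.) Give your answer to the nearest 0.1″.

1″ of latitude = 31.00 m, so Δφ = 477.0 / 31.00 = 15.387″.

Δφ = 15.4″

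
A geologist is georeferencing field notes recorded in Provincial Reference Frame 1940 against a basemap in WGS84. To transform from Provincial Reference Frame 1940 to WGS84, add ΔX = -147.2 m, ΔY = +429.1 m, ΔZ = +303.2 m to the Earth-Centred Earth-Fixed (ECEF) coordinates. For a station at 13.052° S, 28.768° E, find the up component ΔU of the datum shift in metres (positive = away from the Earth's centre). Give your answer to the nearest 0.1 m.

ΔU = 7.0 m

The local up (radial) axis is (cos φ cos λ, cos φ sin λ, sin φ), giving ΔU = -125.698 + 201.175 − 68.473 = 7.00 m.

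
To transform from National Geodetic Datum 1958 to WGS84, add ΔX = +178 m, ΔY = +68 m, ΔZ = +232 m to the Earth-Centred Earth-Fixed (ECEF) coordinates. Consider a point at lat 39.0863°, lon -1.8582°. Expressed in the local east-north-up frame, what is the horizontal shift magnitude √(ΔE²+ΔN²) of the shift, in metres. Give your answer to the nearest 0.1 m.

The local east axis at (φ, λ) is (−sin λ, cos λ, 0), so ΔE = −sin(-1.8582°)·178 + cos(-1.8582°)·68 = 73.74 m.
The local north axis is (−sin φ cos λ, −sin φ sin λ, cos φ), giving ΔN = -112.168 + 1.390 + 180.078 = 69.30 m.
Horizontal magnitude = √(ΔE² + ΔN²) = √(73.74² + 69.30²) = 101.19 m.

101.2 m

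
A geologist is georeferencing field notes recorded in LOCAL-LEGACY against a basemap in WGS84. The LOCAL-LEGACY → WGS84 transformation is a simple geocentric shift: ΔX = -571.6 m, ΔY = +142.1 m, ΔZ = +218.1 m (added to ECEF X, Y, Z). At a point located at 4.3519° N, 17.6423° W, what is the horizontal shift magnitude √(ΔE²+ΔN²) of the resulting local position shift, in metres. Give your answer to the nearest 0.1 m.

264.8 m

The local east axis at (φ, λ) is (−sin λ, cos λ, 0), so ΔE = −sin(-17.6423°)·(-571.6) + cos(-17.6423°)·142.1 = -37.82 m.
The local north axis is (−sin φ cos λ, −sin φ sin λ, cos φ), giving ΔN = 41.334 + 3.268 + 217.471 = 262.07 m.
Horizontal magnitude = √(ΔE² + ΔN²) = √((-37.82)² + 262.07²) = 264.79 m.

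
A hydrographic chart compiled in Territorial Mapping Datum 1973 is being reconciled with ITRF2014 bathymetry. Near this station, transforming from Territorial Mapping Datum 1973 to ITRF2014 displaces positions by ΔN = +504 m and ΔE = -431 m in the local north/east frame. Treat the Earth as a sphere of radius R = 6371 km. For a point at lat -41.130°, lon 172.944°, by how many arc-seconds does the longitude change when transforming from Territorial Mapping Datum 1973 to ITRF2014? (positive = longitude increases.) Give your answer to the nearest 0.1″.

Δλ = -18.5″

At latitude -41.130°, cos φ = 0.753219.
One radian of longitude at latitude φ spans R cos φ, so Δλ = ΔE / (R cos φ) = -431.0 / (6371000 × 0.753219) = -8.9815e-05 rad = -18.526″.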